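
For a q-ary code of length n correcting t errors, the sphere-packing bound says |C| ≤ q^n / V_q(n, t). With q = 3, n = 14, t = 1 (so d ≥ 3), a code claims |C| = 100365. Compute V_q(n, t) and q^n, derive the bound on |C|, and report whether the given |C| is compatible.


V_q(n, t) = 29, q^n = 4782969, Hamming bound = 164929, |C| = 100365 ≤ bound (satisfied).

Step 1: Compute V_q(n, t) = Σ_{j=0}^1 C(n, j) (q−1)^j.
  j = 0: C(14,0)·(2)^0 = 1·1 = 1.
  j = 1: C(14,1)·(2)^1 = 14·2 = 28.
  V_q(n, t) = 1 + 28 = 29.
Step 2: q^n = 3^14 = 4782969.
Step 3: Hamming bound ⌊q^n / V_q(n,t)⌋ = ⌊4782969/29⌋ = 164929.
Step 4: Compare |C| = 100365 to 164929: satisfied.
The claimed |C| lies below the Hamming bound.


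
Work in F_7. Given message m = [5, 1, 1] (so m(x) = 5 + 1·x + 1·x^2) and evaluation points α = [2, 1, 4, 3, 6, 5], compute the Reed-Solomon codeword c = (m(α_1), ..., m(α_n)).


c = [4, 0, 4, 3, 5, 0]

Message polynomial: m(x) = 5 + 1·x + 1·x^2 (mod 7).
For each evaluation point α_i, compute m(α_i) mod 7:
  α_1 = 2: Horner steps 1 → 3 → 4, so m(2) = 4.
  α_2 = 1: Horner steps 1 → 2 → 0, so m(1) = 0.
  α_3 = 4: Horner steps 1 → 5 → 4, so m(4) = 4.
  α_4 = 3: Horner steps 1 → 4 → 3, so m(3) = 3.
  α_5 = 6: Horner steps 1 → 0 → 5, so m(6) = 5.
  α_6 = 5: Horner steps 1 → 6 → 0, so m(5) = 0.
Codeword c = [4, 0, 4, 3, 5, 0] ∈ F_7^6.


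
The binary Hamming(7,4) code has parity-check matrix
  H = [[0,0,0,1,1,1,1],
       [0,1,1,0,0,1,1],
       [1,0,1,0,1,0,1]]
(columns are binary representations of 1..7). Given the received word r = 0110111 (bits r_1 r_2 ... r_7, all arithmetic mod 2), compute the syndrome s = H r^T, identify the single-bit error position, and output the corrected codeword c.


s = (1, 0, 1)^T, error position = 5, corrected codeword c = 0110011

Compute s = H r^T mod 2 one row at a time:
  s_1 = 0 + 1 + 1 + 1 = 3 ≡ 1 (mod 2).
  s_2 = 1 + 1 + 1 + 1 = 4 ≡ 0 (mod 2).
  s_3 = 0 + 1 + 1 + 1 = 3 ≡ 1 (mod 2).
s = (1, 0, 1)^T — this equals column 5 of H (binary 101), so error is at position 5.
Correct: flip bit 5 of r = 0110111 to get c = 0110011.


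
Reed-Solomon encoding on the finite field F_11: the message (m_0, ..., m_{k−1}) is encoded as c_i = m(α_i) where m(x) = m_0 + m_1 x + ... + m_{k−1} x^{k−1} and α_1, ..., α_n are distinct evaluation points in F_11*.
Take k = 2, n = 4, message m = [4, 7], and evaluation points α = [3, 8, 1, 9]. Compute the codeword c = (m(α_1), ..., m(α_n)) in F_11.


c = [3, 5, 0, 1]

Message polynomial: m(x) = 4 + 7·x (mod 11).
For each evaluation point α_i, compute m(α_i) mod 11:
  α_1 = 3: Horner steps 7 → 3, so m(3) = 3.
  α_2 = 8: Horner steps 7 → 5, so m(8) = 5.
  α_3 = 1: Horner steps 7 → 0, so m(1) = 0.
  α_4 = 9: Horner steps 7 → 1, so m(9) = 1.
Codeword c = [3, 5, 0, 1] ∈ F_11^4.


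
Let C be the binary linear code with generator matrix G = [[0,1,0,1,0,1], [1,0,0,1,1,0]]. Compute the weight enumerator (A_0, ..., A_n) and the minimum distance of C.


Weight distribution: A_0 = 1, A_3 = 2, A_4 = 1. Minimum distance d = 3.

Enumerate all 2^2 = 4 messages m ∈ F_2^2.
For each, compute codeword c = mG in F_2^6, then tally its weight.
  m = 00 → c = 000000, weight = 0.
  m = 10 → c = 010101, weight = 3.
  m = 01 → c = 100110, weight = 3.
  m = 11 → c = 110011, weight = 4.
Tally weights:
  weight 0: 1 codewords.
  weight 3: 2 codewords.
  weight 4: 1 codewords.
Minimum distance d = smallest w > 0 with A_w > 0 = 3.
Sanity: Σ A_w = 4 = 2^2 = 4 ✓.


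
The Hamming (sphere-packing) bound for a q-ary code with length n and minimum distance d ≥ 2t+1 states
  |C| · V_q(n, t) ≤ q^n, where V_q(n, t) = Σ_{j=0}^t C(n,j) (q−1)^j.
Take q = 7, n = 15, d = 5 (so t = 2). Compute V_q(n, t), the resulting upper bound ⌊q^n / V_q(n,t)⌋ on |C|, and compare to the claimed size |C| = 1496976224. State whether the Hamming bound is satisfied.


V_q(n, t) = 3871, q^n = 4747561509943, Hamming bound = 1226443169, |C| = 1496976224 > bound (violated).

Step 1: Compute V_q(n, t) = Σ_{j=0}^2 C(n, j) (q−1)^j.
  j = 0: C(15,0)·(6)^0 = 1·1 = 1.
  j = 1: C(15,1)·(6)^1 = 15·6 = 90.
  j = 2: C(15,2)·(6)^2 = 105·36 = 3780.
  V_q(n, t) = 1 + 90 + 3780 = 3871.
Step 2: q^n = 7^15 = 4747561509943.
Step 3: Hamming bound ⌊q^n / V_q(n,t)⌋ = ⌊4747561509943/3871⌋ = 1226443169.
Step 4: Compare |C| = 1496976224 to 1226443169: violated.
The claimed |C| lies above the Hamming bound, so no 7-ary code of length 15 with d ≥ 5 can have 1496976224 codewords.


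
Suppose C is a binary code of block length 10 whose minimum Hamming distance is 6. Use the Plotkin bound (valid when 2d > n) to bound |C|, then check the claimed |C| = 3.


Plotkin bound M ≤ 6; given |C| = 3 ≤ bound (satisfied).

Check applicability: 2d = 12, n = 10.
2d − n = 2 > 0, so Plotkin applies.
Compute d/(2d−n) = 6/2 ≈ 3.0000.
⌊d/(2d−n)⌋ = 3.
Plotkin bound: M ≤ 2·3 = 6.
Given |C| = 3, check: satisfied.
This |C| is below the Plotkin bound.


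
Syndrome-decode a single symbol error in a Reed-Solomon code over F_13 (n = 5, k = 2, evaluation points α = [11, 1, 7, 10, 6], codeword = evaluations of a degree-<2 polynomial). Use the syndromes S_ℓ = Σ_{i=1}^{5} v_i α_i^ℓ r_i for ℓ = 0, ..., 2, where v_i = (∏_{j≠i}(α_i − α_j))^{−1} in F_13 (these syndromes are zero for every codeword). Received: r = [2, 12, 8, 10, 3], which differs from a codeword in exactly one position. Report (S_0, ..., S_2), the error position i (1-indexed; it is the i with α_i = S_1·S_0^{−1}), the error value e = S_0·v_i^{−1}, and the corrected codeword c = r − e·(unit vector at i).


S = (11, 11, 11), error at position 2, error magnitude e = 8, c = [2, 4, 8, 10, 3].

Step 1: column multipliers v_i = (∏_{j≠i}(α_i − α_j))^{−1} mod 13.
  i = 1 (α = 11): (11−1)(11−7)(11−10)(11−6) = 10·4·1·5 = 200 ≡ 5, so v_1 = 5^{−1} = 8 (mod 13).
  i = 2 (α = 1): (1−11)(1−7)(1−10)(1−6) = (−10)·(−6)·(−9)·(−5) = 2700 ≡ 9, so v_2 = 9^{−1} = 3 (mod 13).
  i = 3 (α = 7): (7−11)(7−1)(7−10)(7−6) = (−4)·6·(−3)·1 = 72 ≡ 7, so v_3 = 7^{−1} = 2 (mod 13).
  i = 4 (α = 10): (10−11)(10−1)(10−7)(10−6) = (−1)·9·3·4 = −108 ≡ 9, so v_4 = 9^{−1} = 3 (mod 13).
  i = 5 (α = 6): (6−11)(6−1)(6−7)(6−10) = (−5)·5·(−1)·(−4) = −100 ≡ 4, so v_5 = 4^{−1} = 10 (mod 13).
  v = [8, 3, 2, 3, 10].
Step 2: syndromes of r = [2, 12, 8, 10, 3] (all sums mod 13).
  S_0 = Σ v_i r_i = 8·2 + 3·12 + 2·8 + 3·10 + 10·3 = 128 ≡ 11.
  S_1 = Σ v_i α_i r_i = 8·11·2 + 3·1·12 + 2·7·8 + 3·10·10 + 10·6·3 = 804 ≡ 11.
  α_i^2 mod 13 = [4, 1, 10, 9, 10].
  S_2 = Σ v_i α_i^2 r_i = 8·4·2 + 3·1·12 + 2·10·8 + 3·9·10 + 10·10·3 = 830 ≡ 11.
  S = (11, 11, 11) ≠ 0, so r is not a codeword (an error is present).
Step 3: locate the error. For a single error e at position i, S_ℓ = v_i·e·α_i^ℓ, so α_err = S_1/S_0.
  S_0^{−1} = 11^{−1} = 6 (mod 13), so α_err = 11·6 = 66 ≡ 1 = α_2. Error position i = 2.
  Consistency check: S_2/S_1 = 11·6 = 66 ≡ 1 = α_err ✓ (single-error assumption holds).
Step 4: error magnitude e = S_0/v_2 = S_0·∏_{j≠2}(α_2 − α_j) = 11·9 = 99 ≡ 8 (mod 13).
Step 5: correct position 2: c_2 = r_2 − e = 12 − 8 ≡ 4 (mod 13). Hence c = [2, 4, 8, 10, 3].
  Check: interpolating c through the α_i gives m(x) = 12 + 5·x (degree < 2) with m(α_i) = c_i for every i, so c is indeed a codeword.


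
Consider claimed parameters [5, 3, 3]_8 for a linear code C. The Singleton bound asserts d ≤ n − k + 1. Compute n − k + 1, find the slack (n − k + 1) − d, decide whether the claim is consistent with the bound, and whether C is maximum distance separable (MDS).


Singleton RHS = n − k + 1 = 3, slack = 0, bound satisfied, MDS.

Singleton bound: d ≤ n − k + 1.
Here n = 5, k = 3, so n − k + 1 = 3.
Given d = 3, check d ≤ 3: YES.
Slack = (n − k + 1) − d = 0.
The code is MDS (slack = 0).
Description: the claimed parameters are [5, 3, 3]_8; such a code would be MDS (meets Singleton bound).


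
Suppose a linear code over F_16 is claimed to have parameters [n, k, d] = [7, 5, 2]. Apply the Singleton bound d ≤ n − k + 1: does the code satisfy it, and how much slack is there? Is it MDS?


Singleton RHS = n − k + 1 = 3, slack = 1, bound satisfied, not MDS.

Singleton bound: d ≤ n − k + 1.
Here n = 7, k = 5, so n − k + 1 = 3.
Given d = 2, check d ≤ 3: YES.
Slack = (n − k + 1) − d = 1.
The code is NOT MDS (slack = 1 > 0).
Description: the claimed parameters are [7, 5, 2]_16; such a code would be non-MDS.


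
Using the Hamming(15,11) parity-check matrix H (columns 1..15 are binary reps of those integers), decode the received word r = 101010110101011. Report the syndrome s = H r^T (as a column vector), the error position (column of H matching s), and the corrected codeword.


s = (1, 1, 1, 1)^T, error position = 15, corrected codeword c = 101010110101010

Compute s = H r^T mod 2 one row at a time:
  s_1 = 1 + 0 + 1 + 0 + 1 + 0 + 1 + 1 = 5 ≡ 1 (mod 2).
  s_2 = 0 + 1 + 0 + 1 + 1 + 0 + 1 + 1 = 5 ≡ 1 (mod 2).
  s_3 = 0 + 1 + 0 + 1 + 1 + 0 + 1 + 1 = 5 ≡ 1 (mod 2).
  s_4 = 1 + 1 + 1 + 1 + 0 + 0 + 0 + 1 = 5 ≡ 1 (mod 2).
s = (1, 1, 1, 1)^T — this equals column 15 of H (binary 1111), so error is at position 15.
Correct: flip bit 15 of r = 101010110101011 to get c = 101010110101010.


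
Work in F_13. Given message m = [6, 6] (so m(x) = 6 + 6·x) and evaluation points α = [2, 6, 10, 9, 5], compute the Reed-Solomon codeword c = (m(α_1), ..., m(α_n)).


c = [5, 3, 1, 8, 10]

Message polynomial: m(x) = 6 + 6·x (mod 13).
For each evaluation point α_i, compute m(α_i) mod 13:
  α_1 = 2: Horner steps 6 → 5, so m(2) = 5.
  α_2 = 6: Horner steps 6 → 3, so m(6) = 3.
  α_3 = 10: Horner steps 6 → 1, so m(10) = 1.
  α_4 = 9: Horner steps 6 → 8, so m(9) = 8.
  α_5 = 5: Horner steps 6 → 10, so m(5) = 10.
Codeword c = [5, 3, 1, 8, 10] ∈ F_13^5.


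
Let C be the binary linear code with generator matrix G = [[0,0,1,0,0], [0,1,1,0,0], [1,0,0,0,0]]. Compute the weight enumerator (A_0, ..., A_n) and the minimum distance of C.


Weight distribution: A_0 = 1, A_1 = 3, A_2 = 3, A_3 = 1. Minimum distance d = 1.

Enumerate all 2^3 = 8 messages m ∈ F_2^3.
For each, compute codeword c = mG in F_2^5, then tally its weight.
  m = 000 → c = 00000, weight = 0.
  m = 100 → c = 00100, weight = 1.
  m = 010 → c = 01100, weight = 2.
  m = 110 → c = 01000, weight = 1.
  m = 001 → c = 10000, weight = 1.
  m = 101 → c = 10100, weight = 2.
  m = 011 → c = 11100, weight = 3.
  m = 111 → c = 11000, weight = 2.
Tally weights:
  weight 0: 1 codewords.
  weight 1: 3 codewords.
  weight 2: 3 codewords.
  weight 3: 1 codewords.
Minimum distance d = smallest w > 0 with A_w > 0 = 1.
Sanity: Σ A_w = 8 = 2^3 = 8 ✓.


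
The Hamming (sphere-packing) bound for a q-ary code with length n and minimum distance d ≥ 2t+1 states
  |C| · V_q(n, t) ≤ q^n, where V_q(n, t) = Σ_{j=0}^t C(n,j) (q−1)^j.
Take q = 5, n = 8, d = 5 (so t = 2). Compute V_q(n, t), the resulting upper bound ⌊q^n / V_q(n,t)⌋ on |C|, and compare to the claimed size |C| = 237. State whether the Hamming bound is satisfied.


V_q(n, t) = 481, q^n = 390625, Hamming bound = 812, |C| = 237 ≤ bound (satisfied).

Step 1: Compute V_q(n, t) = Σ_{j=0}^2 C(n, j) (q−1)^j.
  j = 0: C(8,0)·(4)^0 = 1·1 = 1.
  j = 1: C(8,1)·(4)^1 = 8·4 = 32.
  j = 2: C(8,2)·(4)^2 = 28·16 = 448.
  V_q(n, t) = 1 + 32 + 448 = 481.
Step 2: q^n = 5^8 = 390625.
Step 3: Hamming bound ⌊q^n / V_q(n,t)⌋ = ⌊390625/481⌋ = 812.
Step 4: Compare |C| = 237 to 812: satisfied.
The claimed |C| lies below the Hamming bound.


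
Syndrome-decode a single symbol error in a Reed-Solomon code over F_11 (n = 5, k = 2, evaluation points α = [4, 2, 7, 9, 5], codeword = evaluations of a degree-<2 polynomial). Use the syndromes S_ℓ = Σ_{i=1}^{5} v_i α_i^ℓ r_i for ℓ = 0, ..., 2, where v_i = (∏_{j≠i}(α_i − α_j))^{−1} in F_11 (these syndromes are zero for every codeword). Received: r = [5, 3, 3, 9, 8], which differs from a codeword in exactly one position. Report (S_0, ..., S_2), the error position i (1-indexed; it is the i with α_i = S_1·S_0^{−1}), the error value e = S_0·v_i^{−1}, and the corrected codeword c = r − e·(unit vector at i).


S = (4, 8, 5), error at position 2, error magnitude e = 4, c = [5, 10, 3, 9, 8].

Step 1: column multipliers v_i = (∏_{j≠i}(α_i − α_j))^{−1} mod 11.
  i = 1 (α = 4): (4−2)(4−7)(4−9)(4−5) = 2·(−3)·(−5)·(−1) = −30 ≡ 3, so v_1 = 3^{−1} = 4 (mod 11).
  i = 2 (α = 2): (2−4)(2−7)(2−9)(2−5) = (−2)·(−5)·(−7)·(−3) = 210 ≡ 1, so v_2 = 1^{−1} = 1 (mod 11).
  i = 3 (α = 7): (7−4)(7−2)(7−9)(7−5) = 3·5·(−2)·2 = −60 ≡ 6, so v_3 = 6^{−1} = 2 (mod 11).
  i = 4 (α = 9): (9−4)(9−2)(9−7)(9−5) = 5·7·2·4 = 280 ≡ 5, so v_4 = 5^{−1} = 9 (mod 11).
  i = 5 (α = 5): (5−4)(5−2)(5−7)(5−9) = 1·3·(−2)·(−4) = 24 ≡ 2, so v_5 = 2^{−1} = 6 (mod 11).
  v = [4, 1, 2, 9, 6].
Step 2: syndromes of r = [5, 3, 3, 9, 8] (all sums mod 11).
  S_0 = Σ v_i r_i = 4·5 + 1·3 + 2·3 + 9·9 + 6·8 = 158 ≡ 4.
  S_1 = Σ v_i α_i r_i = 4·4·5 + 1·2·3 + 2·7·3 + 9·9·9 + 6·5·8 = 1097 ≡ 8.
  α_i^2 mod 11 = [5, 4, 5, 4, 3].
  S_2 = Σ v_i α_i^2 r_i = 4·5·5 + 1·4·3 + 2·5·3 + 9·4·9 + 6·3·8 = 610 ≡ 5.
  S = (4, 8, 5) ≠ 0, so r is not a codeword (an error is present).
Step 3: locate the error. For a single error e at position i, S_ℓ = v_i·e·α_i^ℓ, so α_err = S_1/S_0.
  S_0^{−1} = 4^{−1} = 3 (mod 11), so α_err = 8·3 = 24 ≡ 2 = α_2. Error position i = 2.
  Consistency check: S_2/S_1 = 5·7 = 35 ≡ 2 = α_err ✓ (single-error assumption holds).
Step 4: error magnitude e = S_0/v_2 = S_0·∏_{j≠2}(α_2 − α_j) = 4·1 = 4 ≡ 4 (mod 11).
Step 5: correct position 2: c_2 = r_2 − e = 3 − 4 ≡ 10 (mod 11). Hence c = [5, 10, 3, 9, 8].
  Check: interpolating c through the α_i gives m(x) = 4 + 3·x (degree < 2) with m(α_i) = c_i for every i, so c is indeed a codeword.


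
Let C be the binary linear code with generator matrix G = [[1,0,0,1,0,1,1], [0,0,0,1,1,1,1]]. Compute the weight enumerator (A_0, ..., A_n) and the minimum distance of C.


Weight distribution: A_0 = 1, A_2 = 1, A_4 = 2. Minimum distance d = 2.

Enumerate all 2^2 = 4 messages m ∈ F_2^2.
For each, compute codeword c = mG in F_2^7, then tally its weight.
  m = 00 → c = 0000000, weight = 0.
  m = 10 → c = 1001011, weight = 4.
  m = 01 → c = 0001111, weight = 4.
  m = 11 → c = 1000100, weight = 2.
Tally weights:
  weight 0: 1 codewords.
  weight 2: 1 codewords.
  weight 4: 2 codewords.
Minimum distance d = smallest w > 0 with A_w > 0 = 2.
Sanity: Σ A_w = 4 = 2^2 = 4 ✓.


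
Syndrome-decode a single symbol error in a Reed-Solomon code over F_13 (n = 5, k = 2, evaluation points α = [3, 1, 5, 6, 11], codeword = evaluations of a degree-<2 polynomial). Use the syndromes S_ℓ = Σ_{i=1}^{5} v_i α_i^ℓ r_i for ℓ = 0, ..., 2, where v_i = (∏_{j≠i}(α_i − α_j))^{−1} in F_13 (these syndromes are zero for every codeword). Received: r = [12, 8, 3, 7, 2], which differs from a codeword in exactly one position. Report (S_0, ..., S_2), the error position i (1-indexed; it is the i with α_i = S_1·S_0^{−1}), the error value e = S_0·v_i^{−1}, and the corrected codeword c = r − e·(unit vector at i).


S = (5, 4, 11), error at position 4, error magnitude e = 2, c = [12, 8, 3, 5, 2].

Step 1: column multipliers v_i = (∏_{j≠i}(α_i − α_j))^{−1} mod 13.
  i = 1 (α = 3): (3−1)(3−5)(3−6)(3−11) = 2·(−2)·(−3)·(−8) = −96 ≡ 8, so v_1 = 8^{−1} = 5 (mod 13).
  i = 2 (α = 1): (1−3)(1−5)(1−6)(1−11) = (−2)·(−4)·(−5)·(−10) = 400 ≡ 10, so v_2 = 10^{−1} = 4 (mod 13).
  i = 3 (α = 5): (5−3)(5−1)(5−6)(5−11) = 2·4·(−1)·(−6) = 48 ≡ 9, so v_3 = 9^{−1} = 3 (mod 13).
  i = 4 (α = 6): (6−3)(6−1)(6−5)(6−11) = 3·5·1·(−5) = −75 ≡ 3, so v_4 = 3^{−1} = 9 (mod 13).
  i = 5 (α = 11): (11−3)(11−1)(11−5)(11−6) = 8·10·6·5 = 2400 ≡ 8, so v_5 = 8^{−1} = 5 (mod 13).
  v = [5, 4, 3, 9, 5].
Step 2: syndromes of r = [12, 8, 3, 7, 2] (all sums mod 13).
  S_0 = Σ v_i r_i = 5·12 + 4·8 + 3·3 + 9·7 + 5·2 = 174 ≡ 5.
  S_1 = Σ v_i α_i r_i = 5·3·12 + 4·1·8 + 3·5·3 + 9·6·7 + 5·11·2 = 745 ≡ 4.
  α_i^2 mod 13 = [9, 1, 12, 10, 4].
  S_2 = Σ v_i α_i^2 r_i = 5·9·12 + 4·1·8 + 3·12·3 + 9·10·7 + 5·4·2 = 1350 ≡ 11.
  S = (5, 4, 11) ≠ 0, so r is not a codeword (an error is present).
Step 3: locate the error. For a single error e at position i, S_ℓ = v_i·e·α_i^ℓ, so α_err = S_1/S_0.
  S_0^{−1} = 5^{−1} = 8 (mod 13), so α_err = 4·8 = 32 ≡ 6 = α_4. Error position i = 4.
  Consistency check: S_2/S_1 = 11·10 = 110 ≡ 6 = α_err ✓ (single-error assumption holds).
Step 4: error magnitude e = S_0/v_4 = S_0·∏_{j≠4}(α_4 − α_j) = 5·3 = 15 ≡ 2 (mod 13).
Step 5: correct position 4: c_4 = r_4 − e = 7 − 2 ≡ 5 (mod 13). Hence c = [12, 8, 3, 5, 2].
  Check: interpolating c through the α_i gives m(x) = 6 + 2·x (degree < 2) with m(α_i) = c_i for every i, so c is indeed a codeword.


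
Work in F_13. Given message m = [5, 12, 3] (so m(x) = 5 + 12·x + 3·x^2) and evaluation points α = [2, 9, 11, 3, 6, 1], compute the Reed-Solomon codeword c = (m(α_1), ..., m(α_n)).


c = [2, 5, 6, 3, 3, 7]

Message polynomial: m(x) = 5 + 12·x + 3·x^2 (mod 13).
For each evaluation point α_i, compute m(α_i) mod 13:
  α_1 = 2: Horner steps 3 → 5 → 2, so m(2) = 2.
  α_2 = 9: Horner steps 3 → 0 → 5, so m(9) = 5.
  α_3 = 11: Horner steps 3 → 6 → 6, so m(11) = 6.
  α_4 = 3: Horner steps 3 → 8 → 3, so m(3) = 3.
  α_5 = 6: Horner steps 3 → 4 → 3, so m(6) = 3.
  α_6 = 1: Horner steps 3 → 2 → 7, so m(1) = 7.
Codeword c = [2, 5, 6, 3, 3, 7] ∈ F_13^6.


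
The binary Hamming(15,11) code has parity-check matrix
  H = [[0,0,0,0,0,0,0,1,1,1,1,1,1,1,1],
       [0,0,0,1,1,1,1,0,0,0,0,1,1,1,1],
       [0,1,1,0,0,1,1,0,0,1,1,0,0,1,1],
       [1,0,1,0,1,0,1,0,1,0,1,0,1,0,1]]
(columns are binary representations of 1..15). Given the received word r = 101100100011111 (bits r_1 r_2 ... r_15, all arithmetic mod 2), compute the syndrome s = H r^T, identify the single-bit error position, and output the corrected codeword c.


s = (1, 0, 1, 0)^T, error position = 10, corrected codeword c = 101100100111111

Compute s = H r^T mod 2 one row at a time:
  s_1 = 0 + 0 + 0 + 1 + 1 + 1 + 1 + 1 = 5 ≡ 1 (mod 2).
  s_2 = 1 + 0 + 0 + 1 + 1 + 1 + 1 + 1 = 6 ≡ 0 (mod 2).
  s_3 = 0 + 1 + 0 + 1 + 0 + 1 + 1 + 1 = 5 ≡ 1 (mod 2).
  s_4 = 1 + 1 + 0 + 1 + 0 + 1 + 1 + 1 = 6 ≡ 0 (mod 2).
s = (1, 0, 1, 0)^T — this equals column 10 of H (binary 1010), so error is at position 10.
Correct: flip bit 10 of r = 101100100011111 to get c = 101100100111111.


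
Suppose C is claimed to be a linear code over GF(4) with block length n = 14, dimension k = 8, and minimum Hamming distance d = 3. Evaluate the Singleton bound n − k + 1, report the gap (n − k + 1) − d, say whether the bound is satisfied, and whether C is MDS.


Singleton RHS = n − k + 1 = 7, slack = 4, bound satisfied, not MDS.

Singleton bound: d ≤ n − k + 1.
Here n = 14, k = 8, so n − k + 1 = 7.
Given d = 3, check d ≤ 7: YES.
Slack = (n − k + 1) − d = 4.
The code is NOT MDS (slack = 4 > 0).
Description: the claimed parameters are [14, 8, 3]_4; such a code would be non-MDS.


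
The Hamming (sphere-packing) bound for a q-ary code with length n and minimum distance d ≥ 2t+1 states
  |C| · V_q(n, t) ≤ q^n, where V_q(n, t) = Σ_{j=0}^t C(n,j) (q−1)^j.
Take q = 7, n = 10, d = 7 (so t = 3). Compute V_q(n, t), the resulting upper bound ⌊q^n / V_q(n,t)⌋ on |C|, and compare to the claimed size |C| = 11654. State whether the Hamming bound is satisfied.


V_q(n, t) = 27601, q^n = 282475249, Hamming bound = 10234, |C| = 11654 > bound (violated).

Step 1: Compute V_q(n, t) = Σ_{j=0}^3 C(n, j) (q−1)^j.
  j = 0: C(10,0)·(6)^0 = 1·1 = 1.
  j = 1: C(10,1)·(6)^1 = 10·6 = 60.
  j = 2: C(10,2)·(6)^2 = 45·36 = 1620.
  j = 3: C(10,3)·(6)^3 = 120·216 = 25920.
  V_q(n, t) = 1 + 60 + 1620 + 25920 = 27601.
Step 2: q^n = 7^10 = 282475249.
Step 3: Hamming bound ⌊q^n / V_q(n,t)⌋ = ⌊282475249/27601⌋ = 10234.
Step 4: Compare |C| = 11654 to 10234: violated.
The claimed |C| lies above the Hamming bound, so no 7-ary code of length 10 with d ≥ 7 can have 11654 codewords.


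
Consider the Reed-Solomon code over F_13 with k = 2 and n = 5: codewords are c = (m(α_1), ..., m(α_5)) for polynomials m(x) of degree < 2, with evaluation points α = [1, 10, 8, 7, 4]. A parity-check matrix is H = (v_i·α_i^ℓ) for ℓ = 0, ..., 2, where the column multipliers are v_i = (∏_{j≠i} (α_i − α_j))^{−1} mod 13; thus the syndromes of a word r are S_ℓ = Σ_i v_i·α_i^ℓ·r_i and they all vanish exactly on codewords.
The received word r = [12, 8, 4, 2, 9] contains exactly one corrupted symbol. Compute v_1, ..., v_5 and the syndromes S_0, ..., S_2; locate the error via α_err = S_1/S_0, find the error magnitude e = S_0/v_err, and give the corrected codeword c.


S = (3, 3, 3), error at position 1, error magnitude e = 9, c = [3, 8, 4, 2, 9].

Step 1: column multipliers v_i = (∏_{j≠i}(α_i − α_j))^{−1} mod 13.
  i = 1 (α = 1): (1−10)(1−8)(1−7)(1−4) = (−9)·(−7)·(−6)·(−3) = 1134 ≡ 3, so v_1 = 3^{−1} = 9 (mod 13).
  i = 2 (α = 10): (10−1)(10−8)(10−7)(10−4) = 9·2·3·6 = 324 ≡ 12, so v_2 = 12^{−1} = 12 (mod 13).
  i = 3 (α = 8): (8−1)(8−10)(8−7)(8−4) = 7·(−2)·1·4 = −56 ≡ 9, so v_3 = 9^{−1} = 3 (mod 13).
  i = 4 (α = 7): (7−1)(7−10)(7−8)(7−4) = 6·(−3)·(−1)·3 = 54 ≡ 2, so v_4 = 2^{−1} = 7 (mod 13).
  i = 5 (α = 4): (4−1)(4−10)(4−8)(4−7) = 3·(−6)·(−4)·(−3) = −216 ≡ 5, so v_5 = 5^{−1} = 8 (mod 13).
  v = [9, 12, 3, 7, 8].
Step 2: syndromes of r = [12, 8, 4, 2, 9] (all sums mod 13).
  S_0 = Σ v_i r_i = 9·12 + 12·8 + 3·4 + 7·2 + 8·9 = 302 ≡ 3.
  S_1 = Σ v_i α_i r_i = 9·1·12 + 12·10·8 + 3·8·4 + 7·7·2 + 8·4·9 = 1550 ≡ 3.
  α_i^2 mod 13 = [1, 9, 12, 10, 3].
  S_2 = Σ v_i α_i^2 r_i = 9·1·12 + 12·9·8 + 3·12·4 + 7·10·2 + 8·3·9 = 1472 ≡ 3.
  S = (3, 3, 3) ≠ 0, so r is not a codeword (an error is present).
Step 3: locate the error. For a single error e at position i, S_ℓ = v_i·e·α_i^ℓ, so α_err = S_1/S_0.
  S_0^{−1} = 3^{−1} = 9 (mod 13), so α_err = 3·9 = 27 ≡ 1 = α_1. Error position i = 1.
  Consistency check: S_2/S_1 = 3·9 = 27 ≡ 1 = α_err ✓ (single-error assumption holds).
Step 4: error magnitude e = S_0/v_1 = S_0·∏_{j≠1}(α_1 − α_j) = 3·3 = 9 ≡ 9 (mod 13).
Step 5: correct position 1: c_1 = r_1 − e = 12 − 9 ≡ 3 (mod 13). Hence c = [3, 8, 4, 2, 9].
  Check: interpolating c through the α_i gives m(x) = 1 + 2·x (degree < 2) with m(α_i) = c_i for every i, so c is indeed a codeword.


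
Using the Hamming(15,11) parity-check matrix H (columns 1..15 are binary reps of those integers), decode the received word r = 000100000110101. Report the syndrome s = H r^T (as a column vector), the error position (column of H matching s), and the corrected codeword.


s = (0, 1, 1, 1)^T, error position = 7, corrected codeword c = 000100100110101

Compute s = H r^T mod 2 one row at a time:
  s_1 = 0 + 0 + 1 + 1 + 0 + 1 + 0 + 1 = 4 ≡ 0 (mod 2).
  s_2 = 1 + 0 + 0 + 0 + 0 + 1 + 0 + 1 = 3 ≡ 1 (mod 2).
  s_3 = 0 + 0 + 0 + 0 + 1 + 1 + 0 + 1 = 3 ≡ 1 (mod 2).
  s_4 = 0 + 0 + 0 + 0 + 0 + 1 + 1 + 1 = 3 ≡ 1 (mod 2).
s = (0, 1, 1, 1)^T — this equals column 7 of H (binary 0111), so error is at position 7.
Correct: flip bit 7 of r = 000100000110101 to get c = 000100100110101.


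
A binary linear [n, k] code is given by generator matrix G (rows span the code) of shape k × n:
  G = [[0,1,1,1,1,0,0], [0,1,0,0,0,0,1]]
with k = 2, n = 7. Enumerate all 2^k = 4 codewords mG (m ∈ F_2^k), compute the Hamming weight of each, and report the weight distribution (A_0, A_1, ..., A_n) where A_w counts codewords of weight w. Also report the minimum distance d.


Weight distribution: A_0 = 1, A_2 = 1, A_4 = 2. Minimum distance d = 2.

Enumerate all 2^2 = 4 messages m ∈ F_2^2.
For each, compute codeword c = mG in F_2^7, then tally its weight.
  m = 00 → c = 0000000, weight = 0.
  m = 10 → c = 0111100, weight = 4.
  m = 01 → c = 0100001, weight = 2.
  m = 11 → c = 0011101, weight = 4.
Tally weights:
  weight 0: 1 codewords.
  weight 2: 1 codewords.
  weight 4: 2 codewords.
Minimum distance d = smallest w > 0 with A_w > 0 = 2.
Sanity: Σ A_w = 4 = 2^2 = 4 ✓.


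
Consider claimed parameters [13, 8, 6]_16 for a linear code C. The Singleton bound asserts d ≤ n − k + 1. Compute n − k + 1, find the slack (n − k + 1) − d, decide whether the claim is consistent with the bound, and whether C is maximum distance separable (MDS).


Singleton RHS = n − k + 1 = 6, slack = 0, bound satisfied, MDS.

Singleton bound: d ≤ n − k + 1.
Here n = 13, k = 8, so n − k + 1 = 6.
Given d = 6, check d ≤ 6: YES.
Slack = (n − k + 1) − d = 0.
The code is MDS (slack = 0).
Description: the claimed parameters are [13, 8, 6]_16; such a code would be MDS (meets Singleton bound).


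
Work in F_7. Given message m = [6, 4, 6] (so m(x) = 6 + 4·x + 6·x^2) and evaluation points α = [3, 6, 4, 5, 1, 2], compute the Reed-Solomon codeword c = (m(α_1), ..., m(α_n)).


c = [2, 1, 6, 1, 2, 3]

Message polynomial: m(x) = 6 + 4·x + 6·x^2 (mod 7).
For each evaluation point α_i, compute m(α_i) mod 7:
  α_1 = 3: Horner steps 6 → 1 → 2, so m(3) = 2.
  α_2 = 6: Horner steps 6 → 5 → 1, so m(6) = 1.
  α_3 = 4: Horner steps 6 → 0 → 6, so m(4) = 6.
  α_4 = 5: Horner steps 6 → 6 → 1, so m(5) = 1.
  α_5 = 1: Horner steps 6 → 3 → 2, so m(1) = 2.
  α_6 = 2: Horner steps 6 → 2 → 3, so m(2) = 3.
Codeword c = [2, 1, 6, 1, 2, 3] ∈ F_7^6.


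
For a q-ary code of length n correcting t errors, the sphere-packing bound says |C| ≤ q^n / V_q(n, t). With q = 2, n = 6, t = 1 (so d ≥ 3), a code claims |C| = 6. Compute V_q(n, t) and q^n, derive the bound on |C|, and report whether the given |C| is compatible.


V_q(n, t) = 7, q^n = 64, Hamming bound = 9, |C| = 6 ≤ bound (satisfied).

Step 1: Compute V_q(n, t) = Σ_{j=0}^1 C(n, j) (q−1)^j.
  j = 0: C(6,0)·(1)^0 = 1·1 = 1.
  j = 1: C(6,1)·(1)^1 = 6·1 = 6.
  V_q(n, t) = 1 + 6 = 7.
Step 2: q^n = 2^6 = 64.
Step 3: Hamming bound ⌊q^n / V_q(n,t)⌋ = ⌊64/7⌋ = 9.
Step 4: Compare |C| = 6 to 9: satisfied.
The claimed |C| lies below the Hamming bound.


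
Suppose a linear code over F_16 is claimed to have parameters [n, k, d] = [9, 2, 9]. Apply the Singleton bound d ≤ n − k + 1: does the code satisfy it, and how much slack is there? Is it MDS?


Singleton RHS = n − k + 1 = 8, slack = -1, bound violated (no such code; not MDS).

Singleton bound: d ≤ n − k + 1.
Here n = 9, k = 2, so n − k + 1 = 8.
Given d = 9, check d ≤ 8: NO.
Slack = (n − k + 1) − d = -1.
The slack is negative: d = 9 exceeds n − k + 1 = 8 by 1, so the Singleton bound is violated and no linear [9, 2, 9]_16 code can exist. In particular it is not MDS (MDS requires d = n − k + 1 exactly).
Description: the claimed parameters are [9, 2, 9]_16; such a code would be impossible (violates the Singleton bound).


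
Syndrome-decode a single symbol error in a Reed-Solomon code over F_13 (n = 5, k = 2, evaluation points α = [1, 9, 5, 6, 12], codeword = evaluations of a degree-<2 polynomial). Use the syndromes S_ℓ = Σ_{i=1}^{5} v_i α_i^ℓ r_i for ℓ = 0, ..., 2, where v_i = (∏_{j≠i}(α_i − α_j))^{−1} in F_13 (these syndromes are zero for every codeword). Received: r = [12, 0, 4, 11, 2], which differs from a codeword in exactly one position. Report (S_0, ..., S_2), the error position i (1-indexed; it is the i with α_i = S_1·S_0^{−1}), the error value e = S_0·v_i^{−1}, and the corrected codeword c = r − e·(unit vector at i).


S = (10, 11, 3), error at position 3, error magnitude e = 11, c = [12, 0, 6, 11, 2].

Step 1: column multipliers v_i = (∏_{j≠i}(α_i − α_j))^{−1} mod 13.
  i = 1 (α = 1): (1−9)(1−5)(1−6)(1−12) = (−8)·(−4)·(−5)·(−11) = 1760 ≡ 5, so v_1 = 5^{−1} = 8 (mod 13).
  i = 2 (α = 9): (9−1)(9−5)(9−6)(9−12) = 8·4·3·(−3) = −288 ≡ 11, so v_2 = 11^{−1} = 6 (mod 13).
  i = 3 (α = 5): (5−1)(5−9)(5−6)(5−12) = 4·(−4)·(−1)·(−7) = −112 ≡ 5, so v_3 = 5^{−1} = 8 (mod 13).
  i = 4 (α = 6): (6−1)(6−9)(6−5)(6−12) = 5·(−3)·1·(−6) = 90 ≡ 12, so v_4 = 12^{−1} = 12 (mod 13).
  i = 5 (α = 12): (12−1)(12−9)(12−5)(12−6) = 11·3·7·6 = 1386 ≡ 8, so v_5 = 8^{−1} = 5 (mod 13).
  v = [8, 6, 8, 12, 5].
Step 2: syndromes of r = [12, 0, 4, 11, 2] (all sums mod 13).
  S_0 = Σ v_i r_i = 8·12 + 6·0 + 8·4 + 12·11 + 5·2 = 270 ≡ 10.
  S_1 = Σ v_i α_i r_i = 8·1·12 + 6·9·0 + 8·5·4 + 12·6·11 + 5·12·2 = 1168 ≡ 11.
  α_i^2 mod 13 = [1, 3, 12, 10, 1].
  S_2 = Σ v_i α_i^2 r_i = 8·1·12 + 6·3·0 + 8·12·4 + 12·10·11 + 5·1·2 = 1810 ≡ 3.
  S = (10, 11, 3) ≠ 0, so r is not a codeword (an error is present).
Step 3: locate the error. For a single error e at position i, S_ℓ = v_i·e·α_i^ℓ, so α_err = S_1/S_0.
  S_0^{−1} = 10^{−1} = 4 (mod 13), so α_err = 11·4 = 44 ≡ 5 = α_3. Error position i = 3.
  Consistency check: S_2/S_1 = 3·6 = 18 ≡ 5 = α_err ✓ (single-error assumption holds).
Step 4: error magnitude e = S_0/v_3 = S_0·∏_{j≠3}(α_3 − α_j) = 10·5 = 50 ≡ 11 (mod 13).
Step 5: correct position 3: c_3 = r_3 − e = 4 − 11 ≡ 6 (mod 13). Hence c = [12, 0, 6, 11, 2].
  Check: interpolating c through the α_i gives m(x) = 7 + 5·x (degree < 2) with m(α_i) = c_i for every i, so c is indeed a codeword.


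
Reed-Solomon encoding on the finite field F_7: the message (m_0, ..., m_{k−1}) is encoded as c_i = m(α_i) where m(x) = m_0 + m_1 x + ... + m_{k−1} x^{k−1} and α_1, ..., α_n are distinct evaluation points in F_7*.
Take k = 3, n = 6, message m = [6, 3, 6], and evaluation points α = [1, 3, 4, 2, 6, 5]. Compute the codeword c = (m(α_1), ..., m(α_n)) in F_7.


c = [1, 6, 2, 1, 2, 3]

Message polynomial: m(x) = 6 + 3·x + 6·x^2 (mod 7).
For each evaluation point α_i, compute m(α_i) mod 7:
  α_1 = 1: Horner steps 6 → 2 → 1, so m(1) = 1.
  α_2 = 3: Horner steps 6 → 0 → 6, so m(3) = 6.
  α_3 = 4: Horner steps 6 → 6 → 2, so m(4) = 2.
  α_4 = 2: Horner steps 6 → 1 → 1, so m(2) = 1.
  α_5 = 6: Horner steps 6 → 4 → 2, so m(6) = 2.
  α_6 = 5: Horner steps 6 → 5 → 3, so m(5) = 3.
Codeword c = [1, 6, 2, 1, 2, 3] ∈ F_7^6.


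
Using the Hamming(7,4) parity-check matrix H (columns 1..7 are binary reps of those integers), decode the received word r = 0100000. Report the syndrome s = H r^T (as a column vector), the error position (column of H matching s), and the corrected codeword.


s = (0, 1, 0)^T, error position = 2, corrected codeword c = 0000000

Compute s = H r^T mod 2 one row at a time:
  s_1 = 0 + 0 + 0 + 0 = 0 ≡ 0 (mod 2).
  s_2 = 1 + 0 + 0 + 0 = 1 ≡ 1 (mod 2).
  s_3 = 0 + 0 + 0 + 0 = 0 ≡ 0 (mod 2).
s = (0, 1, 0)^T — this equals column 2 of H (binary 010), so error is at position 2.
Correct: flip bit 2 of r = 0100000 to get c = 0000000.


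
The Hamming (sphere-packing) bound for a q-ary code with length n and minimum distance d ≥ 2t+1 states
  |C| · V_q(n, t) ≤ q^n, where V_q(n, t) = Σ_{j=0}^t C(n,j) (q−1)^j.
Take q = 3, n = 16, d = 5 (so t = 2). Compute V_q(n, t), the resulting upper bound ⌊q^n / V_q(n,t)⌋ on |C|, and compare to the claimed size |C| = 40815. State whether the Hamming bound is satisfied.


V_q(n, t) = 513, q^n = 43046721, Hamming bound = 83911, |C| = 40815 ≤ bound (satisfied).

Step 1: Compute V_q(n, t) = Σ_{j=0}^2 C(n, j) (q−1)^j.
  j = 0: C(16,0)·(2)^0 = 1·1 = 1.
  j = 1: C(16,1)·(2)^1 = 16·2 = 32.
  j = 2: C(16,2)·(2)^2 = 120·4 = 480.
  V_q(n, t) = 1 + 32 + 480 = 513.
Step 2: q^n = 3^16 = 43046721.
Step 3: Hamming bound ⌊q^n / V_q(n,t)⌋ = ⌊43046721/513⌋ = 83911.
Step 4: Compare |C| = 40815 to 83911: satisfied.
The claimed |C| lies below the Hamming bound.


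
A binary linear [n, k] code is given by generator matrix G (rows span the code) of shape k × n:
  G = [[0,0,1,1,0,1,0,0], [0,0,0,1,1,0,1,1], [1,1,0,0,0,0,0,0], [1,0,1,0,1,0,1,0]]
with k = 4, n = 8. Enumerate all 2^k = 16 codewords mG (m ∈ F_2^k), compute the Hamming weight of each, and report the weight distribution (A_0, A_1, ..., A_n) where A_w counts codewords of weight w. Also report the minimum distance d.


Weight distribution: A_0 = 1, A_2 = 1, A_3 = 3, A_4 = 5, A_5 = 4, A_6 = 1, A_7 = 1. Minimum distance d = 2.

Enumerate all 2^4 = 16 messages m ∈ F_2^4.
For each, compute codeword c = mG in F_2^8, then tally its weight.
  m = 0000 → c = 00000000, weight = 0.
  m = 1000 → c = 00110100, weight = 3.
  m = 0100 → c = 00011011, weight = 4.
  m = 1100 → c = 00101111, weight = 5.
  m = 0010 → c = 11000000, weight = 2.
  m = 1010 → c = 11110100, weight = 5.
  m = 0110 → c = 11011011, weight = 6.
  m = 1110 → c = 11101111, weight = 7.
  m = 0001 → c = 10101010, weight = 4.
  m = 1001 → c = 10011110, weight = 5.
  m = 0101 → c = 10110001, weight = 4.
  m = 1101 → c = 10000101, weight = 3.
  m = 0011 → c = 01101010, weight = 4.
  m = 1011 → c = 01011110, weight = 5.
  m = 0111 → c = 01110001, weight = 4.
  m = 1111 → c = 01000101, weight = 3.
Tally weights:
  weight 0: 1 codewords.
  weight 2: 1 codewords.
  weight 3: 3 codewords.
  weight 4: 5 codewords.
  weight 5: 4 codewords.
  weight 6: 1 codewords.
  weight 7: 1 codewords.
Minimum distance d = smallest w > 0 with A_w > 0 = 2.
Sanity: Σ A_w = 16 = 2^4 = 16 ✓.


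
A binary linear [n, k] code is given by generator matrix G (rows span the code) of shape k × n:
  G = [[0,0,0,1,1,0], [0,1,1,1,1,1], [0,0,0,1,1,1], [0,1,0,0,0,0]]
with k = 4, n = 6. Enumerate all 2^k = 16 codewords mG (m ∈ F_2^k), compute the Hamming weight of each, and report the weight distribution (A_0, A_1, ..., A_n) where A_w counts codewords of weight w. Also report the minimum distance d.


Weight distribution: A_0 = 1, A_1 = 3, A_2 = 4, A_3 = 4, A_4 = 3, A_5 = 1. Minimum distance d = 1.

Enumerate all 2^4 = 16 messages m ∈ F_2^4.
For each, compute codeword c = mG in F_2^6, then tally its weight.
  m = 0000 → c = 000000, weight = 0.
  m = 1000 → c = 000110, weight = 2.
  m = 0100 → c = 011111, weight = 5.
  m = 1100 → c = 011001, weight = 3.
  m = 0010 → c = 000111, weight = 3.
  m = 1010 → c = 000001, weight = 1.
  m = 0110 → c = 011000, weight = 2.
  m = 1110 → c = 011110, weight = 4.
  m = 0001 → c = 010000, weight = 1.
  m = 1001 → c = 010110, weight = 3.
  m = 0101 → c = 001111, weight = 4.
  m = 1101 → c = 001001, weight = 2.
  m = 0011 → c = 010111, weight = 4.
  m = 1011 → c = 010001, weight = 2.
  m = 0111 → c = 001000, weight = 1.
  m = 1111 → c = 001110, weight = 3.
Tally weights:
  weight 0: 1 codewords.
  weight 1: 3 codewords.
  weight 2: 4 codewords.
  weight 3: 4 codewords.
  weight 4: 3 codewords.
  weight 5: 1 codewords.
Minimum distance d = smallest w > 0 with A_w > 0 = 1.
Sanity: Σ A_w = 16 = 2^4 = 16 ✓.


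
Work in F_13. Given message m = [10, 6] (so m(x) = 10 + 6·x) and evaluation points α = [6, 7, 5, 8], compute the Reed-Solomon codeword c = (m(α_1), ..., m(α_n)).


c = [7, 0, 1, 6]

Message polynomial: m(x) = 10 + 6·x (mod 13).
For each evaluation point α_i, compute m(α_i) mod 13:
  α_1 = 6: Horner steps 6 → 7, so m(6) = 7.
  α_2 = 7: Horner steps 6 → 0, so m(7) = 0.
  α_3 = 5: Horner steps 6 → 1, so m(5) = 1.
  α_4 = 8: Horner steps 6 → 6, so m(8) = 6.
Codeword c = [7, 0, 1, 6] ∈ F_13^4.


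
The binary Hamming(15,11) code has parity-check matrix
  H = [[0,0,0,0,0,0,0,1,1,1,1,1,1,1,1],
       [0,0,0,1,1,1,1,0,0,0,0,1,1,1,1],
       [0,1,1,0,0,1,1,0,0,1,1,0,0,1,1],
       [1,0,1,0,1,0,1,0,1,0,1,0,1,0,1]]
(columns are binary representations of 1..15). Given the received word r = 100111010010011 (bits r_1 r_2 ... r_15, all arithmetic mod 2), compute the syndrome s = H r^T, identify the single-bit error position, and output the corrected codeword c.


s = (0, 1, 0, 0)^T, error position = 4, corrected codeword c = 100011010010011

Compute s = H r^T mod 2 one row at a time:
  s_1 = 1 + 0 + 0 + 1 + 0 + 0 + 1 + 1 = 4 ≡ 0 (mod 2).
  s_2 = 1 + 1 + 1 + 0 + 0 + 0 + 1 + 1 = 5 ≡ 1 (mod 2).
  s_3 = 0 + 0 + 1 + 0 + 0 + 1 + 1 + 1 = 4 ≡ 0 (mod 2).
  s_4 = 1 + 0 + 1 + 0 + 0 + 1 + 0 + 1 = 4 ≡ 0 (mod 2).
s = (0, 1, 0, 0)^T — this equals column 4 of H (binary 0100), so error is at position 4.
Correct: flip bit 4 of r = 100111010010011 to get c = 100011010010011.


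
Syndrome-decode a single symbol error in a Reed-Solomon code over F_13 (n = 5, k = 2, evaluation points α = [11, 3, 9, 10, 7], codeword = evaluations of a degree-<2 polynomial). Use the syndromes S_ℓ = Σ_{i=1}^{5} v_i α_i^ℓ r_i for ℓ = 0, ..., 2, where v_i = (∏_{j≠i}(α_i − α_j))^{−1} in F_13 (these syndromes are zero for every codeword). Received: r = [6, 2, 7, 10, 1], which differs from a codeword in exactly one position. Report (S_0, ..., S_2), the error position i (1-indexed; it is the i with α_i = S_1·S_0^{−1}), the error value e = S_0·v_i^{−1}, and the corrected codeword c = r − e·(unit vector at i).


S = (7, 12, 2), error at position 1, error magnitude e = 6, c = [0, 2, 7, 10, 1].

Step 1: column multipliers v_i = (∏_{j≠i}(α_i − α_j))^{−1} mod 13.
  i = 1 (α = 11): (11−3)(11−9)(11−10)(11−7) = 8·2·1·4 = 64 ≡ 12, so v_1 = 12^{−1} = 12 (mod 13).
  i = 2 (α = 3): (3−11)(3−9)(3−10)(3−7) = (−8)·(−6)·(−7)·(−4) = 1344 ≡ 5, so v_2 = 5^{−1} = 8 (mod 13).
  i = 3 (α = 9): (9−11)(9−3)(9−10)(9−7) = (−2)·6·(−1)·2 = 24 ≡ 11, so v_3 = 11^{−1} = 6 (mod 13).
  i = 4 (α = 10): (10−11)(10−3)(10−9)(10−7) = (−1)·7·1·3 = −21 ≡ 5, so v_4 = 5^{−1} = 8 (mod 13).
  i = 5 (α = 7): (7−11)(7−3)(7−9)(7−10) = (−4)·4·(−2)·(−3) = −96 ≡ 8, so v_5 = 8^{−1} = 5 (mod 13).
  v = [12, 8, 6, 8, 5].
Step 2: syndromes of r = [6, 2, 7, 10, 1] (all sums mod 13).
  S_0 = Σ v_i r_i = 12·6 + 8·2 + 6·7 + 8·10 + 5·1 = 215 ≡ 7.
  S_1 = Σ v_i α_i r_i = 12·11·6 + 8·3·2 + 6·9·7 + 8·10·10 + 5·7·1 = 2053 ≡ 12.
  α_i^2 mod 13 = [4, 9, 3, 9, 10].
  S_2 = Σ v_i α_i^2 r_i = 12·4·6 + 8·9·2 + 6·3·7 + 8·9·10 + 5·10·1 = 1328 ≡ 2.
  S = (7, 12, 2) ≠ 0, so r is not a codeword (an error is present).
Step 3: locate the error. For a single error e at position i, S_ℓ = v_i·e·α_i^ℓ, so α_err = S_1/S_0.
  S_0^{−1} = 7^{−1} = 2 (mod 13), so α_err = 12·2 = 24 ≡ 11 = α_1. Error position i = 1.
  Consistency check: S_2/S_1 = 2·12 = 24 ≡ 11 = α_err ✓ (single-error assumption holds).
Step 4: error magnitude e = S_0/v_1 = S_0·∏_{j≠1}(α_1 − α_j) = 7·12 = 84 ≡ 6 (mod 13).
Step 5: correct position 1: c_1 = r_1 − e = 6 − 6 ≡ 0 (mod 13). Hence c = [0, 2, 7, 10, 1].
  Check: interpolating c through the α_i gives m(x) = 6 + 3·x (degree < 2) with m(α_i) = c_i for every i, so c is indeed a codeword.


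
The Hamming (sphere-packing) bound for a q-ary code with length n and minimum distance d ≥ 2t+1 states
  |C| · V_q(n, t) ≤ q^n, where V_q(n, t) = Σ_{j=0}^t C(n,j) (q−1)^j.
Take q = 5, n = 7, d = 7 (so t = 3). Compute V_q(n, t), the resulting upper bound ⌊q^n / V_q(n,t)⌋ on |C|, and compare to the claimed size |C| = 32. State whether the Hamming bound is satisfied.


V_q(n, t) = 2605, q^n = 78125, Hamming bound = 29, |C| = 32 > bound (violated).

Step 1: Compute V_q(n, t) = Σ_{j=0}^3 C(n, j) (q−1)^j.
  j = 0: C(7,0)·(4)^0 = 1·1 = 1.
  j = 1: C(7,1)·(4)^1 = 7·4 = 28.
  j = 2: C(7,2)·(4)^2 = 21·16 = 336.
  j = 3: C(7,3)·(4)^3 = 35·64 = 2240.
  V_q(n, t) = 1 + 28 + 336 + 2240 = 2605.
Step 2: q^n = 5^7 = 78125.
Step 3: Hamming bound ⌊q^n / V_q(n,t)⌋ = ⌊78125/2605⌋ = 29.
Step 4: Compare |C| = 32 to 29: violated.
The claimed |C| lies above the Hamming bound, so no 5-ary code of length 7 with d ≥ 7 can have 32 codewords.
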